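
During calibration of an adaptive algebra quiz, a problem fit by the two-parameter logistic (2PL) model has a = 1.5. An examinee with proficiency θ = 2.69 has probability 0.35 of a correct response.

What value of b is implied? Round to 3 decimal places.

3.103

P(θ) = 1 / (1 + exp(−a(θ − b)))
logit(0.35) = ln(0.35/0.65) = -0.6190
b = θ − logit/(a) = 2.69 − (-0.6190)/1.5000 = 3.1027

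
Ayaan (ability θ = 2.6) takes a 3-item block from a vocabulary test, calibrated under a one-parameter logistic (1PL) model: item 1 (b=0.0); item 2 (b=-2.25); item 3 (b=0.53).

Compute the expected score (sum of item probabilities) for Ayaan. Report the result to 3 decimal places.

P(θ) = 1 / (1 + exp(−(θ − b)))
P_1 = 1/(1+e^{-2.6000}) = 0.9309
P_2 = 1/(1+e^{-4.8500}) = 0.9922
P_3 = 1/(1+e^{-2.0700}) = 0.8880
E[score] = 0.9309 + 0.9922 + 0.8880 = 2.8110

2.811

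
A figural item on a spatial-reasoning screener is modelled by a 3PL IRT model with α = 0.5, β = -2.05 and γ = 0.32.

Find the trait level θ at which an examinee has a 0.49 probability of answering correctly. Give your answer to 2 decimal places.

-4.25

P(θ) = γ + (1 − γ) · 1 / (1 + exp(−α(θ − β)))
Remove guessing floor: (0.49 − 0.32)/(1 − 0.32) = 0.2500
logit = ln(0.2500/0.7500) = -1.0986
θ = β + logit/(α) = -2.05 + (-1.0986)/0.5000 = -4.2472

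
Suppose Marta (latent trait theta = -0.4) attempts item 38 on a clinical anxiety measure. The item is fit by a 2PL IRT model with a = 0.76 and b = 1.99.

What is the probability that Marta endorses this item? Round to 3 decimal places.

P(theta) = 1 / (1 + exp(−a(theta − b)))
Exponent: 0.76 × (-0.4 − 1.99) = -1.8164
1/(1 + e^{1.8164}) = 0.1399

0.140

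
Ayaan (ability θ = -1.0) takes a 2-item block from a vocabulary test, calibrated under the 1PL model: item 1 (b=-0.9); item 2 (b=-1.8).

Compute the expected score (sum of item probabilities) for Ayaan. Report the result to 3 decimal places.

P(θ) = 1 / (1 + exp(−(θ − b)))
P_1 = 1/(1+e^{0.1000}) = 0.4750
P_2 = 1/(1+e^{-0.8000}) = 0.6900
E[score] = 0.4750 + 0.6900 = 1.1650

1.165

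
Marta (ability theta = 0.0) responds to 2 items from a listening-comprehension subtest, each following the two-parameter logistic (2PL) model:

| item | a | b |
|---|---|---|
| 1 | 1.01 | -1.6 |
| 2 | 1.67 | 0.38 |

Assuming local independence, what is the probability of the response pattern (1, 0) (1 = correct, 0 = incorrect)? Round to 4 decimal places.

P(theta) = 1 / (1 + exp(−a(theta − b)))
P_1 = 1/(1+e^{-1.6160}) = 0.8342
P_2 = 1/(1+e^{0.6346}) = 0.3465
L = P_1 × (1−P_2) = 0.8342 × 0.6535 = 0.54520

0.5452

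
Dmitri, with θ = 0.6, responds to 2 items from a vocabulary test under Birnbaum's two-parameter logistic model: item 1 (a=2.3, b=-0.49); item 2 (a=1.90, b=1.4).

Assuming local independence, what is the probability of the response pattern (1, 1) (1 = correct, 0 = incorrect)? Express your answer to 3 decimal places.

P(θ) = 1 / (1 + exp(−a(θ − b)))
P_1 = 1/(1+e^{-2.5070}) = 0.9246
P_2 = 1/(1+e^{1.5200}) = 0.1795
L = P_1 × P_2 = 0.9246 × 0.1795 = 0.16594

0.166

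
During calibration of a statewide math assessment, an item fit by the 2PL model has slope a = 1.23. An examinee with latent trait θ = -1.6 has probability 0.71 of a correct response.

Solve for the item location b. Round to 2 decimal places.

P(θ) = 1 / (1 + exp(−a(θ − b)))
logit(0.71) = ln(0.71/0.29) = 0.8954
b = θ − logit/(a) = -1.6 − 0.8954/1.2300 = -2.3280

-2.33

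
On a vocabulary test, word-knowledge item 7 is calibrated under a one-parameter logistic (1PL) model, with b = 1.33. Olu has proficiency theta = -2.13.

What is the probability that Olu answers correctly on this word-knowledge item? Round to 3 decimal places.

0.030

P(theta) = 1 / (1 + exp(−(theta − b)))
Exponent: (-2.13 − 1.33) = -3.4600
1/(1 + e^{3.4600}) = 0.0305
P = 0.0305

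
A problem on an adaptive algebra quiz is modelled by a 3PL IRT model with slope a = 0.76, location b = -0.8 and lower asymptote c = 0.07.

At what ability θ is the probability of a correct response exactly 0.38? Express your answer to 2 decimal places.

P(θ) = c + (1 − c) · 1 / (1 + exp(−a(θ − b)))
Remove guessing floor: (0.38 − 0.07)/(1 − 0.07) = 0.3333
logit = ln(0.3333/0.6667) = -0.6931
θ = b + logit/(a) = -0.8 + (-0.6931)/0.7600 = -1.7120

-1.71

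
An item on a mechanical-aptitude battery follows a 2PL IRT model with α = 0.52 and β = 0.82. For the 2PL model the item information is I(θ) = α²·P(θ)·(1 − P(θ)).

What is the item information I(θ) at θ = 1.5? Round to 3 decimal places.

0.066

P = 1/(1+e^{-0.3536}) = 0.5875
P(1−P) = 0.5875 × 0.4125 = 0.2423
I = α² × P(1−P) = 0.52² × 0.2423 = 0.06553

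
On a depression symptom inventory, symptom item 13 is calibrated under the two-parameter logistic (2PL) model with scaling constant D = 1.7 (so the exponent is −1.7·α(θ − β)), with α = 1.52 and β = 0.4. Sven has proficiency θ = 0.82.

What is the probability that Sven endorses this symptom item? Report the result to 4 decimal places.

P(θ) = 1 / (1 + exp(−D·α(θ − β)))
Exponent: 1.7 × 1.52 × (0.82 − 0.4) = 1.0853
1/(1 + e^{-1.0853}) = 0.7475
P = 0.7475

0.7475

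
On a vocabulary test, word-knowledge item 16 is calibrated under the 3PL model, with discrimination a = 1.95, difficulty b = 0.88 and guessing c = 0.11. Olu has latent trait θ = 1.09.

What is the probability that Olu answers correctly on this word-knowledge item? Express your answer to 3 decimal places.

0.645

P(θ) = c + (1 − c) · 1 / (1 + exp(−a(θ − b)))
Exponent: 1.95 × (1.09 − 0.88) = 0.4095
1/(1 + e^{-0.4095}) = 0.6010
P = 0.11 + 0.89 × 0.6010 = 0.6449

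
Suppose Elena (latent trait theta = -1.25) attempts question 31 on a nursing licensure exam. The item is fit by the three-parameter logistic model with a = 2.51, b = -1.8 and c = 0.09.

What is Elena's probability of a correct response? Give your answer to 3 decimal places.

P(theta) = c + (1 − c) · 1 / (1 + exp(−a(theta − b)))
Exponent: 2.51 × (-1.25 − (-1.8)) = 1.3805
1/(1 + e^{-1.3805}) = 0.7991
P = 0.09 + 0.91 × 0.7991 = 0.8172

0.817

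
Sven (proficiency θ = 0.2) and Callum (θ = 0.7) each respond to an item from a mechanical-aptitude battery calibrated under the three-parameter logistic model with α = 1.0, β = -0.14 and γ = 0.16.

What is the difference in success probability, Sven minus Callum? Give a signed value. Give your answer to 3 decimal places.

-0.096

P(θ) = γ + (1 − γ) · 1 / (1 + exp(−α(θ − β)))
P(Sven) = 0.6507  [exponent 0.3400]
P(Callum) = 0.7467  [exponent 0.8400]
Difference = 0.6507 − 0.7467 = -0.0960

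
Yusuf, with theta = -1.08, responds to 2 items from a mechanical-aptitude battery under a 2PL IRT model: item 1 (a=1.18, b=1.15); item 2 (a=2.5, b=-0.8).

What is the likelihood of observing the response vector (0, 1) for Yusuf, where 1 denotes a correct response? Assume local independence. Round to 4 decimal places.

P(theta) = 1 / (1 + exp(−a(theta − b)))
P_1 = 1/(1+e^{2.6314}) = 0.0671
P_2 = 1/(1+e^{0.7000}) = 0.3318
L = (1−P_1) × P_2 = 0.9329 × 0.3318 = 0.30953

0.3095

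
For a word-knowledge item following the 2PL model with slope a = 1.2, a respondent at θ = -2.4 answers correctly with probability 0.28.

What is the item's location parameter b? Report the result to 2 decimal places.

P(θ) = 1 / (1 + exp(−a(θ − b)))
logit(0.28) = ln(0.28/0.72) = -0.9445
b = θ − logit/(a) = -2.4 − (-0.9445)/1.2000 = -1.6129

-1.61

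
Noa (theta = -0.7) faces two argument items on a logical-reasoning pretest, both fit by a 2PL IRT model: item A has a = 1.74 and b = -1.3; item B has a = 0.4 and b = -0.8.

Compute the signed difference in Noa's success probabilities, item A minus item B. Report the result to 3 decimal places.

P(theta) = 1 / (1 + exp(−a(theta − b)))
P_A = 0.7396
P_B = 0.5100
P_A − P_B = 0.2296

0.230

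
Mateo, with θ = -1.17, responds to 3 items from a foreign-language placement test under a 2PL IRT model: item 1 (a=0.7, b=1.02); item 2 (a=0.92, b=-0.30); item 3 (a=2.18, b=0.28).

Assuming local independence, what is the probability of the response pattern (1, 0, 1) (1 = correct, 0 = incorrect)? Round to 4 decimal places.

0.0050

P(θ) = 1 / (1 + exp(−a(θ − b)))
P_1 = 1/(1+e^{1.5330}) = 0.1776
P_2 = 1/(1+e^{0.8004}) = 0.3099
P_3 = 1/(1+e^{3.1610}) = 0.0407
L = P_1 × (1−P_2) × P_3 = 0.1776 × 0.6901 × 0.0407 = 0.00498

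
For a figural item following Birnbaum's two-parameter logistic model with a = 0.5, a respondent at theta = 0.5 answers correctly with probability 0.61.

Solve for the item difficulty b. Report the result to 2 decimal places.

P(theta) = 1 / (1 + exp(−a(theta − b)))
logit(0.61) = ln(0.61/0.39) = 0.4473
b = theta − logit/(a) = 0.5 − 0.4473/0.5000 = -0.3946

-0.39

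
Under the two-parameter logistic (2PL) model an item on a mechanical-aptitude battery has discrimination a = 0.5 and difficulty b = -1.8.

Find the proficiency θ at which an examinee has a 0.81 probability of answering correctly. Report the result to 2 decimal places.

P(θ) = 1 / (1 + exp(−a(θ − b)))
logit = ln(0.8100/0.1900) = 1.4500
θ = b + logit/(a) = -1.8 + 1.4500/0.5000 = 1.1000

1.10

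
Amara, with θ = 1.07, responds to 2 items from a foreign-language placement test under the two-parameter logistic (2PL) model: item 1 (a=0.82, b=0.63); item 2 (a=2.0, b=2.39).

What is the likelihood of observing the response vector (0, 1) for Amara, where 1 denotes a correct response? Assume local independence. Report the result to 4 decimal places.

0.0274

P(θ) = 1 / (1 + exp(−a(θ − b)))
P_1 = 1/(1+e^{-0.3608}) = 0.5892
P_2 = 1/(1+e^{2.6400}) = 0.0666
L = (1−P_1) × P_2 = 0.4108 × 0.0666 = 0.02736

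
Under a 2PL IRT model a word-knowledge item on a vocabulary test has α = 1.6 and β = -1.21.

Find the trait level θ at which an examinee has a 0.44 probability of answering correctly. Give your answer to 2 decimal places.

P(θ) = 1 / (1 + exp(−α(θ − β)))
logit = ln(0.4400/0.5600) = -0.2412
θ = β + logit/(α) = -1.21 + (-0.2412)/1.6000 = -1.3607

-1.36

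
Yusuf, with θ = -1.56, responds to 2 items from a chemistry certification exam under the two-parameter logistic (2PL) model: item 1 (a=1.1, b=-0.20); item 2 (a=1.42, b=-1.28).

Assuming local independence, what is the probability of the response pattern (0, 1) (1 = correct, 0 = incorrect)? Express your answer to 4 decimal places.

0.3283

P(θ) = 1 / (1 + exp(−a(θ − b)))
P_1 = 1/(1+e^{1.4960}) = 0.1830
P_2 = 1/(1+e^{0.3976}) = 0.4019
L = (1−P_1) × P_2 = 0.8170 × 0.4019 = 0.32833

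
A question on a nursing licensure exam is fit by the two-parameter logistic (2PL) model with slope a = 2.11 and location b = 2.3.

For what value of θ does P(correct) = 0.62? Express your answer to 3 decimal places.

2.532

P(θ) = 1 / (1 + exp(−a(θ − b)))
logit = ln(0.6200/0.3800) = 0.4895
θ = b + logit/(a) = 2.3 + 0.4895/2.1100 = 2.5320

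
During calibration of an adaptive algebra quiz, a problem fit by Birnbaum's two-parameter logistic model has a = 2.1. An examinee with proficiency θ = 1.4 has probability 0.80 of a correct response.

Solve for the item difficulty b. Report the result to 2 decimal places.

0.74

P(θ) = 1 / (1 + exp(−a(θ − b)))
logit(0.80) = ln(0.80/0.20) = 1.3863
b = θ − logit/(a) = 1.4 − 1.3863/2.1000 = 0.7399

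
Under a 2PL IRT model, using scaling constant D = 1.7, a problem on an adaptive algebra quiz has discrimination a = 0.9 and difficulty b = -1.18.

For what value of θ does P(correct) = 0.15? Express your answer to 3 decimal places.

-2.314

P(θ) = 1 / (1 + exp(−D·a(θ − b)))
logit = ln(0.1500/0.8500) = -1.7346
θ = b + logit/(1.7·a) = -1.18 + (-1.7346)/1.5300 = -2.3137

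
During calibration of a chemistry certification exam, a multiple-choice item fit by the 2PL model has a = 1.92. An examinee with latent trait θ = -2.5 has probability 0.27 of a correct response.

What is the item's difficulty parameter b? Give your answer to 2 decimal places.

P(θ) = 1 / (1 + exp(−a(θ − b)))
logit(0.27) = ln(0.27/0.73) = -0.9946
b = θ − logit/(a) = -2.5 − (-0.9946)/1.9200 = -1.9820

-1.98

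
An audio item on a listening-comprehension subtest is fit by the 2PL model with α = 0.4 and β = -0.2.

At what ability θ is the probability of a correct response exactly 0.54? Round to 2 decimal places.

0.20

P(θ) = 1 / (1 + exp(−α(θ − β)))
logit = ln(0.5400/0.4600) = 0.1603
θ = β + logit/(α) = -0.2 + 0.1603/0.4000 = 0.2009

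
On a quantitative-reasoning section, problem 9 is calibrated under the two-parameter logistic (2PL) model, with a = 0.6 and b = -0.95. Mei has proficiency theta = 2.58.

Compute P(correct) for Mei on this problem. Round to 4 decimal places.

0.8926

P(theta) = 1 / (1 + exp(−a(theta − b)))
Exponent: 0.6 × (2.58 − (-0.95)) = 2.1180
1/(1 + e^{-2.1180}) = 0.8926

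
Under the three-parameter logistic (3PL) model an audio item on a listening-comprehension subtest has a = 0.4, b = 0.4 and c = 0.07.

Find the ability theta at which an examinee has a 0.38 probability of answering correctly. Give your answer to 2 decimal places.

P(theta) = c + (1 − c) · 1 / (1 + exp(−a(theta − b)))
Remove guessing floor: (0.38 − 0.07)/(1 − 0.07) = 0.3333
logit = ln(0.3333/0.6667) = -0.6931
theta = b + logit/(a) = 0.4 + (-0.6931)/0.4000 = -1.3329

-1.33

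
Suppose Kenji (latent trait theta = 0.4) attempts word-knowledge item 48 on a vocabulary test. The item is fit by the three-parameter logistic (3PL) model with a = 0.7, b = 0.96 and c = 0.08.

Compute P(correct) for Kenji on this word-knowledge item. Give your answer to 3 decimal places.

0.451

P(theta) = c + (1 − c) · 1 / (1 + exp(−a(theta − b)))
Exponent: 0.7 × (0.4 − 0.96) = -0.3920
1/(1 + e^{0.3920}) = 0.4032
P = 0.08 + 0.92 × 0.4032 = 0.4510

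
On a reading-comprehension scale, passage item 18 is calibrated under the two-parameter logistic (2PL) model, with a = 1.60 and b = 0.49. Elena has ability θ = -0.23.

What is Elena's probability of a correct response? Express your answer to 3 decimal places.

0.240

P(θ) = 1 / (1 + exp(−a(θ − b)))
Exponent: 1.60 × (-0.23 − 0.49) = -1.1520
1/(1 + e^{1.1520}) = 0.2401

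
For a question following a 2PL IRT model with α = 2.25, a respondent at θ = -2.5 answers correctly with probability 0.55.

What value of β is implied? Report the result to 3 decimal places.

P(θ) = 1 / (1 + exp(−α(θ − β)))
logit(0.55) = ln(0.55/0.45) = 0.2007
β = θ − logit/(α) = -2.5 − 0.2007/2.2500 = -2.5892

-2.589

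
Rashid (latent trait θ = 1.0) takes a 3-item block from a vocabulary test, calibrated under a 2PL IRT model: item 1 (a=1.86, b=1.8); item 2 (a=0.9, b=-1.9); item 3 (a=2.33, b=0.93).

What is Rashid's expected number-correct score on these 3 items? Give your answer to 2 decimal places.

1.66

P(θ) = 1 / (1 + exp(−a(θ − b)))
P_1 = 1/(1+e^{1.4880}) = 0.1842
P_2 = 1/(1+e^{-2.6100}) = 0.9315
P_3 = 1/(1+e^{-0.1631}) = 0.5407
E[score] = 0.1842 + 0.9315 + 0.5407 = 1.6564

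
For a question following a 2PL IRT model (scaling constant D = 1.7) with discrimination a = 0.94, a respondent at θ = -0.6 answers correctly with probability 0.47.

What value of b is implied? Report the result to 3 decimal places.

-0.525

P(θ) = 1 / (1 + exp(−D·a(θ − b)))
logit(0.47) = ln(0.47/0.53) = -0.1201
b = θ − logit/(1.7·a) = -0.6 − (-0.1201)/1.5980 = -0.5248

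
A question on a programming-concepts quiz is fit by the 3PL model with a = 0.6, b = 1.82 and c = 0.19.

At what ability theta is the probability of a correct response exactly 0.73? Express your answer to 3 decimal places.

2.975

P(theta) = c + (1 − c) · 1 / (1 + exp(−a(theta − b)))
Remove guessing floor: (0.73 − 0.19)/(1 − 0.19) = 0.6667
logit = ln(0.6667/0.3333) = 0.6931
theta = b + logit/(a) = 1.82 + 0.6931/0.6000 = 2.9752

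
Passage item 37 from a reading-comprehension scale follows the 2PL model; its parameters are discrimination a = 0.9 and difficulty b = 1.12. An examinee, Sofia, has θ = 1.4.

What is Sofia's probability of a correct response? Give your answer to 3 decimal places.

P(θ) = 1 / (1 + exp(−a(θ − b)))
Exponent: 0.9 × (1.4 − 1.12) = 0.2520
1/(1 + e^{-0.2520}) = 0.5627

0.563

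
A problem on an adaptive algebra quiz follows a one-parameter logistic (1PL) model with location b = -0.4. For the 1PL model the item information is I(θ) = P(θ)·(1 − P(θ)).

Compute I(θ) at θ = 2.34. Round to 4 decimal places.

0.0570

P = 1/(1+e^{-2.7400}) = 0.9393
P(1−P) = 0.9393 × 0.0607 = 0.0570
I = P(1−P) = 0.05698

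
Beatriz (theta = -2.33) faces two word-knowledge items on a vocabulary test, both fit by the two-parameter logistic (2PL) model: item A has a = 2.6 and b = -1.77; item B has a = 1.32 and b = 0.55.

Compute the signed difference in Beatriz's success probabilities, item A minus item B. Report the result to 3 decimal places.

0.167

P(theta) = 1 / (1 + exp(−a(theta − b)))
P_A = 0.1891
P_B = 0.0218
P_A − P_B = 0.1672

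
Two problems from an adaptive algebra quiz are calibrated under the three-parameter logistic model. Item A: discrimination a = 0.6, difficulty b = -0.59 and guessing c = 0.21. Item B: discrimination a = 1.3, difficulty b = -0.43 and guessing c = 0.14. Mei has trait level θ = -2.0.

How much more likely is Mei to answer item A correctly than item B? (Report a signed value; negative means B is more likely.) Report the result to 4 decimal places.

0.2083

P(θ) = c + (1 − c) · 1 / (1 + exp(−a(θ − b)))
P_A = 0.4472
P_B = 0.2389
P_A − P_B = 0.2083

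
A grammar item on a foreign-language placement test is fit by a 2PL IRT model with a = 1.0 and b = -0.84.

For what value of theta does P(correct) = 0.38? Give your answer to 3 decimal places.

P(theta) = 1 / (1 + exp(−a(theta − b)))
logit = ln(0.3800/0.6200) = -0.4895
theta = b + logit/(a) = -0.84 + (-0.4895)/1.0000 = -1.3295

-1.330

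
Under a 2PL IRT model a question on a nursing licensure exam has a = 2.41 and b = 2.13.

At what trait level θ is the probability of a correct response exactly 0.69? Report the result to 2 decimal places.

P(θ) = 1 / (1 + exp(−a(θ − b)))
logit = ln(0.6900/0.3100) = 0.8001
θ = b + logit/(a) = 2.13 + 0.8001/2.4100 = 2.4620

2.46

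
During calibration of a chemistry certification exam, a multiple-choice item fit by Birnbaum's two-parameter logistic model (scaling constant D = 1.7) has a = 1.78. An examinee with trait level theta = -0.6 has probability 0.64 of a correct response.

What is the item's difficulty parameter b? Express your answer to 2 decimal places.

P(theta) = 1 / (1 + exp(−D·a(theta − b)))
logit(0.64) = ln(0.64/0.36) = 0.5754
b = theta − logit/(1.7·a) = -0.6 − 0.5754/3.0260 = -0.7901

-0.79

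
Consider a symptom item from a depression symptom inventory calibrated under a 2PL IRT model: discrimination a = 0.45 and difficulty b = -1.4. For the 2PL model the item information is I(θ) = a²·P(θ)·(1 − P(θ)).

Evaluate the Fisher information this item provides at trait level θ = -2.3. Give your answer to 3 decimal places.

P = 1/(1+e^{0.4050}) = 0.4001
P(1−P) = 0.4001 × 0.5999 = 0.2400
I = a² × P(1−P) = 0.45² × 0.2400 = 0.04860

0.049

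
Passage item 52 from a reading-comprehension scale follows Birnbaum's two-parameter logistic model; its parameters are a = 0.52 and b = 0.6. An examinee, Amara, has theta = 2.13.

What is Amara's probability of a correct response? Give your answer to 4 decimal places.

P(theta) = 1 / (1 + exp(−a(theta − b)))
Exponent: 0.52 × (2.13 − 0.6) = 0.7956
1/(1 + e^{-0.7956}) = 0.6890

0.6890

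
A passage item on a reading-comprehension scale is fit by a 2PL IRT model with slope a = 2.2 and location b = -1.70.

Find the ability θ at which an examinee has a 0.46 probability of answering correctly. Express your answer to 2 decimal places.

-1.77

P(θ) = 1 / (1 + exp(−a(θ − b)))
logit = ln(0.4600/0.5400) = -0.1603
θ = b + logit/(a) = -1.70 + (-0.1603)/2.2000 = -1.7729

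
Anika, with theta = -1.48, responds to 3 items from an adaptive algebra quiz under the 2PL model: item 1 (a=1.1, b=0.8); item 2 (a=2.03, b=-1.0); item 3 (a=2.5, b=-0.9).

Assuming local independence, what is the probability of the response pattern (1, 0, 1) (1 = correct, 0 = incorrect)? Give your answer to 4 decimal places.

P(theta) = 1 / (1 + exp(−a(theta − b)))
P_1 = 1/(1+e^{2.5080}) = 0.0753
P_2 = 1/(1+e^{0.9744}) = 0.2740
P_3 = 1/(1+e^{1.4500}) = 0.1900
L = P_1 × (1−P_2) × P_3 = 0.0753 × 0.7260 × 0.1900 = 0.01039

0.0104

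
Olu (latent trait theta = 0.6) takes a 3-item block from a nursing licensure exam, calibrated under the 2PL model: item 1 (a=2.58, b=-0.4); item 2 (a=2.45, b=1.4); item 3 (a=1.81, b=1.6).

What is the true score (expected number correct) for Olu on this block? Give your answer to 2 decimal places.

1.19

P(theta) = 1 / (1 + exp(−a(theta − b)))
P_1 = 1/(1+e^{-2.5800}) = 0.9296
P_2 = 1/(1+e^{1.9600}) = 0.1235
P_3 = 1/(1+e^{1.8100}) = 0.1406
E[score] = 0.9296 + 0.1235 + 0.1406 = 1.1937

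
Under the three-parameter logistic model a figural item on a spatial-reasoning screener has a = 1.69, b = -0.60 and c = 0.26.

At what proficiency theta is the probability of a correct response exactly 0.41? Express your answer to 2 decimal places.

-1.41

P(theta) = c + (1 − c) · 1 / (1 + exp(−a(theta − b)))
Remove guessing floor: (0.41 − 0.26)/(1 − 0.26) = 0.2027
logit = ln(0.2027/0.7973) = -1.3695
theta = b + logit/(a) = -0.60 + (-1.3695)/1.6900 = -1.4103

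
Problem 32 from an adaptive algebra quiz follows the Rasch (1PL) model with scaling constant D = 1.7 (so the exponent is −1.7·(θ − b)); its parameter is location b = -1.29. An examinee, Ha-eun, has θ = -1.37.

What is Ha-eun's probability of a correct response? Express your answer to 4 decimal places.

0.4661

P(θ) = 1 / (1 + exp(−D·(θ − b)))
Exponent: 1.7 × (-1.37 − (-1.29)) = -0.1360
1/(1 + e^{0.1360}) = 0.4661
P = 0.4661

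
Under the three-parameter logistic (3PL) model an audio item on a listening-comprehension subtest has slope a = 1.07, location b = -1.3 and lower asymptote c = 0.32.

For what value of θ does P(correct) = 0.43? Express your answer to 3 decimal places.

-2.838

P(θ) = c + (1 − c) · 1 / (1 + exp(−a(θ − b)))
Remove guessing floor: (0.43 − 0.32)/(1 − 0.32) = 0.1618
logit = ln(0.1618/0.8382) = -1.6452
θ = b + logit/(a) = -1.3 + (-1.6452)/1.0700 = -2.8375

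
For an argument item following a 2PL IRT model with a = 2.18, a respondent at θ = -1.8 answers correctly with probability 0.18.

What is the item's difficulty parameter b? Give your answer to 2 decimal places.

-1.10

P(θ) = 1 / (1 + exp(−a(θ − b)))
logit(0.18) = ln(0.18/0.82) = -1.5163
b = θ − logit/(a) = -1.8 − (-1.5163)/2.1800 = -1.1044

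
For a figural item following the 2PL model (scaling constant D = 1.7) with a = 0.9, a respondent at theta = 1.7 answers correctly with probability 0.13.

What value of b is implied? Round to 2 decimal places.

2.94

P(theta) = 1 / (1 + exp(−D·a(theta − b)))
logit(0.13) = ln(0.13/0.87) = -1.9010
b = theta − logit/(1.7·a) = 1.7 − (-1.9010)/1.5300 = 2.9425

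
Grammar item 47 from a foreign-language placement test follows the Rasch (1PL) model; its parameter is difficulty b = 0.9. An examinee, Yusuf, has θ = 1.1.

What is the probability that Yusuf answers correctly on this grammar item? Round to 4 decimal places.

P(θ) = 1 / (1 + exp(−(θ − b)))
Exponent: (1.1 − 0.9) = 0.2000
1/(1 + e^{-0.2000}) = 0.5498
P = 0.5498

0.5498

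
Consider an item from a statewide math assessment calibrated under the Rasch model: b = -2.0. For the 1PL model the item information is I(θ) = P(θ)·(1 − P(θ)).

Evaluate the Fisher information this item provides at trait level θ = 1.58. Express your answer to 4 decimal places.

0.0264

P = 1/(1+e^{-3.5800}) = 0.9729
P(1−P) = 0.9729 × 0.0271 = 0.0264
I = P(1−P) = 0.02638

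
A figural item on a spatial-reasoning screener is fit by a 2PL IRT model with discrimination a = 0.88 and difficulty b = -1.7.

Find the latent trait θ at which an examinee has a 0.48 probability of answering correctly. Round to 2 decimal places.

P(θ) = 1 / (1 + exp(−a(θ − b)))
logit = ln(0.4800/0.5200) = -0.0800
θ = b + logit/(a) = -1.7 + (-0.0800)/0.8800 = -1.7910

-1.79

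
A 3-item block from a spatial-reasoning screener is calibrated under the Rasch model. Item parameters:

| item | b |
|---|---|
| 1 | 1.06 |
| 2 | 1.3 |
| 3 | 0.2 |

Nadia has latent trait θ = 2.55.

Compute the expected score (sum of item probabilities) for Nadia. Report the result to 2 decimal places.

2.51

P(θ) = 1 / (1 + exp(−(θ − b)))
P_1 = 1/(1+e^{-1.4900}) = 0.8161
P_2 = 1/(1+e^{-1.2500}) = 0.7773
P_3 = 1/(1+e^{-2.3500}) = 0.9129
E[score] = 0.8161 + 0.7773 + 0.9129 = 2.5063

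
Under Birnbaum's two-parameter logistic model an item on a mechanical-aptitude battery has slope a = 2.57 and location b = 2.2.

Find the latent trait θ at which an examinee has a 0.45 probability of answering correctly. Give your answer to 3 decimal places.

2.122

P(θ) = 1 / (1 + exp(−a(θ − b)))
logit = ln(0.4500/0.5500) = -0.2007
θ = b + logit/(a) = 2.2 + (-0.2007)/2.5700 = 2.1219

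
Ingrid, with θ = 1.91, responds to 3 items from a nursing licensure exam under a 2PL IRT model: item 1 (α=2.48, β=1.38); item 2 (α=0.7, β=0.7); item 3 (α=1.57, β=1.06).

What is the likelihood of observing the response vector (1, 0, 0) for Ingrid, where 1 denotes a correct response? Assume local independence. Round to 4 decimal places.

P(θ) = 1 / (1 + exp(−α(θ − β)))
P_1 = 1/(1+e^{-1.3144}) = 0.7882
P_2 = 1/(1+e^{-0.8470}) = 0.6999
P_3 = 1/(1+e^{-1.3345}) = 0.7916
L = P_1 × (1−P_2) × (1−P_3) = 0.7882 × 0.3001 × 0.2084 = 0.04930

0.0493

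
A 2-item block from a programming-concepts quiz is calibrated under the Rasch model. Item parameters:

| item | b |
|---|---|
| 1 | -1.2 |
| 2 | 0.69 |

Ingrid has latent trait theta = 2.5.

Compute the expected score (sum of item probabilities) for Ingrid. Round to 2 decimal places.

P(theta) = 1 / (1 + exp(−(theta − b)))
P_1 = 1/(1+e^{-3.7000}) = 0.9759
P_2 = 1/(1+e^{-1.8100}) = 0.8594
E[score] = 0.9759 + 0.8594 = 1.8352

1.84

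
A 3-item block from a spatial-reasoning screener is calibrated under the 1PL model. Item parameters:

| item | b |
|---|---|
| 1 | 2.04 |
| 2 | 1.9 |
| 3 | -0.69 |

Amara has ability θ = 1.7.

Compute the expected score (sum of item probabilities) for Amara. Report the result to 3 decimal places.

1.782

P(θ) = 1 / (1 + exp(−(θ − b)))
P_1 = 1/(1+e^{0.3400}) = 0.4158
P_2 = 1/(1+e^{0.2000}) = 0.4502
P_3 = 1/(1+e^{-2.3900}) = 0.9161
E[score] = 0.4158 + 0.4502 + 0.9161 = 1.7820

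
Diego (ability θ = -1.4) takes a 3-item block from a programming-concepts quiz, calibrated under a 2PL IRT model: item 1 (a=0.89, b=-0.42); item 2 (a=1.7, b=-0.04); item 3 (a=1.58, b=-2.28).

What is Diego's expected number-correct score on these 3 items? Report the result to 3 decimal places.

P(θ) = 1 / (1 + exp(−a(θ − b)))
P_1 = 1/(1+e^{0.8722}) = 0.2948
P_2 = 1/(1+e^{2.3120}) = 0.0901
P_3 = 1/(1+e^{-1.3904}) = 0.8007
E[score] = 0.2948 + 0.0901 + 0.8007 = 1.1856

1.186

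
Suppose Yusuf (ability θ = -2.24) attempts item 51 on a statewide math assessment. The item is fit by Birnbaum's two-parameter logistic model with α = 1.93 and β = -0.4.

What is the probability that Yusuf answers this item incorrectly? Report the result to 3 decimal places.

0.972

P(θ) = 1 / (1 + exp(−α(θ − β)))
Exponent: 1.93 × (-2.24 − (-0.4)) = -3.5512
1/(1 + e^{3.5512}) = 0.0279
P(incorrect) = 1 − 0.0279 = 0.9721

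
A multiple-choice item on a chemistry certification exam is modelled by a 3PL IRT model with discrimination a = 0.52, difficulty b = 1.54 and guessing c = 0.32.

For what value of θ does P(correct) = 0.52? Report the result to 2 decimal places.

-0.14

P(θ) = c + (1 − c) · 1 / (1 + exp(−a(θ − b)))
Remove guessing floor: (0.52 − 0.32)/(1 − 0.32) = 0.2941
logit = ln(0.2941/0.7059) = -0.8755
θ = b + logit/(a) = 1.54 + (-0.8755)/0.5200 = -0.1436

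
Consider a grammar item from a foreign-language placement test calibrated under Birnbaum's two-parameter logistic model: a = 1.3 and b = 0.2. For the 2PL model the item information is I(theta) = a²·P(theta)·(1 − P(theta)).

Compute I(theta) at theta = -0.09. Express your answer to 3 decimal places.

P = 1/(1+e^{0.3770}) = 0.4069
P(1−P) = 0.4069 × 0.5931 = 0.2413
I = a² × P(1−P) = 1.3² × 0.2413 = 0.40784

0.408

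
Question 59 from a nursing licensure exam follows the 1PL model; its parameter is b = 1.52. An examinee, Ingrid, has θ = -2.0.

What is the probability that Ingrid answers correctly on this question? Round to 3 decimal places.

0.029

P(θ) = 1 / (1 + exp(−(θ − b)))
Exponent: (-2.0 − 1.52) = -3.5200
1/(1 + e^{3.5200}) = 0.0287
P = 0.0287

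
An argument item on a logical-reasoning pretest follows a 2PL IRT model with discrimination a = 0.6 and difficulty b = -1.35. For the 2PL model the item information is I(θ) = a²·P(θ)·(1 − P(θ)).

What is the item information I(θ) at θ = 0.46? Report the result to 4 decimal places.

0.0679

P = 1/(1+e^{-1.0860}) = 0.7476
P(1−P) = 0.7476 × 0.2524 = 0.1887
I = a² × P(1−P) = 0.6² × 0.1887 = 0.06792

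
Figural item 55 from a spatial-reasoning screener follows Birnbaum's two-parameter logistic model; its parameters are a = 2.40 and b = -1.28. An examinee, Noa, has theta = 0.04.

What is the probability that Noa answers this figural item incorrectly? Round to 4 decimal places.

0.0404

P(theta) = 1 / (1 + exp(−a(theta − b)))
Exponent: 2.40 × (0.04 − (-1.28)) = 3.1680
1/(1 + e^{-3.1680}) = 0.9596
P(incorrect) = 1 − 0.9596 = 0.0404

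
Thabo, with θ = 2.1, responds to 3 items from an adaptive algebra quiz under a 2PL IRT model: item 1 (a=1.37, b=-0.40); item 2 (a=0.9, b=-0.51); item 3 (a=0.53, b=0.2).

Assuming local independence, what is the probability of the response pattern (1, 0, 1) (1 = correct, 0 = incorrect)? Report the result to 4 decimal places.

P(θ) = 1 / (1 + exp(−a(θ − b)))
P_1 = 1/(1+e^{-3.4250}) = 0.9685
P_2 = 1/(1+e^{-2.3490}) = 0.9129
P_3 = 1/(1+e^{-1.0070}) = 0.7324
L = P_1 × (1−P_2) × P_3 = 0.9685 × 0.0871 × 0.7324 = 0.06182

0.0618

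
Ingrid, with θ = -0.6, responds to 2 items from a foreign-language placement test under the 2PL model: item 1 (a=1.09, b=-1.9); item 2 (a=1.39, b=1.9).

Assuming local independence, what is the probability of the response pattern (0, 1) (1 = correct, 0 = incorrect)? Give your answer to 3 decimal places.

0.006

P(θ) = 1 / (1 + exp(−a(θ − b)))
P_1 = 1/(1+e^{-1.4170}) = 0.8049
P_2 = 1/(1+e^{3.4750}) = 0.0300
L = (1−P_1) × P_2 = 0.1951 × 0.0300 = 0.00586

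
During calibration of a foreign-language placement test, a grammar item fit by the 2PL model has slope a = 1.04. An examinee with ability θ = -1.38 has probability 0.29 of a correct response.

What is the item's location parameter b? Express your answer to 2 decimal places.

-0.52

P(θ) = 1 / (1 + exp(−a(θ − b)))
logit(0.29) = ln(0.29/0.71) = -0.8954
b = θ − logit/(a) = -1.38 − (-0.8954)/1.0400 = -0.5191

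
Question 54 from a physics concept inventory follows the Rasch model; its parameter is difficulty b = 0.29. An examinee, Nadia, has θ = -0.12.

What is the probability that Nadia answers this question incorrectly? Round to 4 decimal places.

P(θ) = 1 / (1 + exp(−(θ − b)))
Exponent: (-0.12 − 0.29) = -0.4100
1/(1 + e^{0.4100}) = 0.3989
P = 0.3989
P(incorrect) = 1 − 0.3989 = 0.6011

0.6011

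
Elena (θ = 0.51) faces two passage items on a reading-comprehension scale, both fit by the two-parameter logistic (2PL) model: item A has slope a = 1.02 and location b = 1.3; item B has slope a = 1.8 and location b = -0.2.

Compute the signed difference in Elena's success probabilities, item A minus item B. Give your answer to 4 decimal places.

-0.4733

P(θ) = 1 / (1 + exp(−a(θ − b)))
P_A = 0.3088
P_B = 0.7821
P_A − P_B = -0.4733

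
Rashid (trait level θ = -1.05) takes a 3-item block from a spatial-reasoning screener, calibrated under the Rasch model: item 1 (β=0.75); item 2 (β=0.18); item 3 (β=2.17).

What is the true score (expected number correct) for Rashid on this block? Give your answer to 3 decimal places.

P(θ) = 1 / (1 + exp(−(θ − β)))
P_1 = 1/(1+e^{1.8000}) = 0.1419
P_2 = 1/(1+e^{1.2300}) = 0.2262
P_3 = 1/(1+e^{3.2200}) = 0.0384
E[score] = 0.1419 + 0.2262 + 0.0384 = 0.4065

0.406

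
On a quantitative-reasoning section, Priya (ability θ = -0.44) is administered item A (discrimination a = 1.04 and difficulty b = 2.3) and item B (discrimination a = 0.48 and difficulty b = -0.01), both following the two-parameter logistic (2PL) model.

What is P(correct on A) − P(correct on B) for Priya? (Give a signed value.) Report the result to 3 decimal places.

P(θ) = 1 / (1 + exp(−a(θ − b)))
P_A = 0.0547
P_B = 0.4486
P_A − P_B = -0.3939

-0.394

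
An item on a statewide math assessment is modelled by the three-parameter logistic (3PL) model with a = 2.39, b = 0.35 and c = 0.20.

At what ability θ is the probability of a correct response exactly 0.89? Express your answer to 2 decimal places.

1.12

P(θ) = c + (1 − c) · 1 / (1 + exp(−a(θ − b)))
Remove guessing floor: (0.89 − 0.20)/(1 − 0.20) = 0.8625
logit = ln(0.8625/0.1375) = 1.8362
θ = b + logit/(a) = 0.35 + 1.8362/2.3900 = 1.1183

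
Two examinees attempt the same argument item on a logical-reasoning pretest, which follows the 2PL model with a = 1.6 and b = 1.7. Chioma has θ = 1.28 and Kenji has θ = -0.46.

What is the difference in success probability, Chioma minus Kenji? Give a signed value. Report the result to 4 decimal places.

0.3075

P(θ) = 1 / (1 + exp(−a(θ − b)))
P(Chioma) = 0.3380  [exponent -0.6720]
P(Kenji) = 0.0306  [exponent -3.4560]
Difference = 0.3380 − 0.0306 = 0.3075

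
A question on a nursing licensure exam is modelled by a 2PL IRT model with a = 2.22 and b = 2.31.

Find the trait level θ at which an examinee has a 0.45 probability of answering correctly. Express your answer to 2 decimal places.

P(θ) = 1 / (1 + exp(−a(θ − b)))
logit = ln(0.4500/0.5500) = -0.2007
θ = b + logit/(a) = 2.31 + (-0.2007)/2.2200 = 2.2196

2.22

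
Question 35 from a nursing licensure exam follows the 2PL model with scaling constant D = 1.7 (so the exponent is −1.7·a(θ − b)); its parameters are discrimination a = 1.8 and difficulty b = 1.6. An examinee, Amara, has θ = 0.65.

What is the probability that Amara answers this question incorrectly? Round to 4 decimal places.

0.9482

P(θ) = 1 / (1 + exp(−D·a(θ − b)))
Exponent: 1.7 × 1.8 × (0.65 − 1.6) = -2.9070
1/(1 + e^{2.9070}) = 0.0518
P = 0.0518
P(incorrect) = 1 − 0.0518 = 0.9482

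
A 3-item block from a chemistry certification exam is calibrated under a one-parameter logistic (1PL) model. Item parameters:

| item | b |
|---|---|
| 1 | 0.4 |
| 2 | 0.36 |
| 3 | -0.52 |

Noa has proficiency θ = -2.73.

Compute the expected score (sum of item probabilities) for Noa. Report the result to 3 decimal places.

P(θ) = 1 / (1 + exp(−(θ − b)))
P_1 = 1/(1+e^{3.1300}) = 0.0419
P_2 = 1/(1+e^{3.0900}) = 0.0435
P_3 = 1/(1+e^{2.2100}) = 0.0989
E[score] = 0.0419 + 0.0435 + 0.0989 = 0.1843

0.184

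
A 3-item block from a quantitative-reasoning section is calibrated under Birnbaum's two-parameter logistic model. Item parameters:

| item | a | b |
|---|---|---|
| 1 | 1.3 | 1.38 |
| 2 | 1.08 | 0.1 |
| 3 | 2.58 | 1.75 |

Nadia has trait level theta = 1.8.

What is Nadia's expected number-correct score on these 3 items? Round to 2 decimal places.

P(theta) = 1 / (1 + exp(−a(theta − b)))
P_1 = 1/(1+e^{-0.5460}) = 0.6332
P_2 = 1/(1+e^{-1.8360}) = 0.8625
P_3 = 1/(1+e^{-0.1290}) = 0.5322
E[score] = 0.6332 + 0.8625 + 0.5322 = 2.0279

2.03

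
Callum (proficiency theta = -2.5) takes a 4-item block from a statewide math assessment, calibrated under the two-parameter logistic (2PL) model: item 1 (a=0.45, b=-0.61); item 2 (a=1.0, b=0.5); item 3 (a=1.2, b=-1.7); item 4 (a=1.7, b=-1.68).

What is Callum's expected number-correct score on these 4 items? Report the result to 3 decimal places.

P(theta) = 1 / (1 + exp(−a(theta − b)))
P_1 = 1/(1+e^{0.8505}) = 0.2993
P_2 = 1/(1+e^{3.0000}) = 0.0474
P_3 = 1/(1+e^{0.9600}) = 0.2769
P_4 = 1/(1+e^{1.3940}) = 0.1988
E[score] = 0.2993 + 0.0474 + 0.2769 + 0.1988 = 0.8224

0.822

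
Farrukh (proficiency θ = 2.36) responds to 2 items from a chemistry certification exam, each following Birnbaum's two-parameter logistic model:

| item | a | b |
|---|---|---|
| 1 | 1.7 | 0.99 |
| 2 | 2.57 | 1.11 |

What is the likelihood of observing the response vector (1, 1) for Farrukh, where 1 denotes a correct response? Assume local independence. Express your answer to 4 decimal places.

P(θ) = 1 / (1 + exp(−a(θ − b)))
P_1 = 1/(1+e^{-2.3290}) = 0.9113
P_2 = 1/(1+e^{-3.2125}) = 0.9613
L = P_1 × P_2 = 0.9113 × 0.9613 = 0.87599

0.8760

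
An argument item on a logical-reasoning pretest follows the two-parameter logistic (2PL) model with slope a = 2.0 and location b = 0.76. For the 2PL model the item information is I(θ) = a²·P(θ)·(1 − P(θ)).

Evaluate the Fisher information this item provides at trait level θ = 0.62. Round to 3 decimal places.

0.981

P = 1/(1+e^{0.2800}) = 0.4305
P(1−P) = 0.4305 × 0.5695 = 0.2452
I = a² × P(1−P) = 2.0² × 0.2452 = 0.98065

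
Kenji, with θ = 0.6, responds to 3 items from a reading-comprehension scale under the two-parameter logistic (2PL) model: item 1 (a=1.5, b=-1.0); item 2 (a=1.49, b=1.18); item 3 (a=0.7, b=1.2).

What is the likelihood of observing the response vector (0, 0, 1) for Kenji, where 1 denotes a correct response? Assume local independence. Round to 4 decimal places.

0.0232

P(θ) = 1 / (1 + exp(−a(θ − b)))
P_1 = 1/(1+e^{-2.4000}) = 0.9168
P_2 = 1/(1+e^{0.8642}) = 0.2965
P_3 = 1/(1+e^{0.4200}) = 0.3965
L = (1−P_1) × (1−P_2) × P_3 = 0.0832 × 0.7035 × 0.3965 = 0.02320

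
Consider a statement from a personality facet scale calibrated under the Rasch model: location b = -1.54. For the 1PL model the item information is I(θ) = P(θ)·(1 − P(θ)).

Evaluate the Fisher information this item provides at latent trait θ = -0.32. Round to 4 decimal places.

0.1760

P = 1/(1+e^{-1.2200}) = 0.7721
P(1−P) = 0.7721 × 0.2279 = 0.1760
I = P(1−P) = 0.17598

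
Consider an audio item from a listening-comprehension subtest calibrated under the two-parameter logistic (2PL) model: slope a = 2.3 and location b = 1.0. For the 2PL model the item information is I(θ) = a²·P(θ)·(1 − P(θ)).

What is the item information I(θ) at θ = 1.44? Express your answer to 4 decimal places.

1.0343

P = 1/(1+e^{-1.0120}) = 0.7334
P(1−P) = 0.7334 × 0.2666 = 0.1955
I = a² × P(1−P) = 2.3² × 0.1955 = 1.03430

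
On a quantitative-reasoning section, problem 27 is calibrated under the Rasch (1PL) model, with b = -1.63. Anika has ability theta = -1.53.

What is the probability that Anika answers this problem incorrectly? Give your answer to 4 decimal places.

P(theta) = 1 / (1 + exp(−(theta − b)))
Exponent: (-1.53 − (-1.63)) = 0.1000
1/(1 + e^{-0.1000}) = 0.5250
P = 0.5250
P(incorrect) = 1 − 0.5250 = 0.4750

0.4750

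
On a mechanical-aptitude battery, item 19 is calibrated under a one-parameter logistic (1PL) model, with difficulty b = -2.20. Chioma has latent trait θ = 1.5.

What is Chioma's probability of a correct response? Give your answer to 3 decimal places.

0.976

P(θ) = 1 / (1 + exp(−(θ − b)))
Exponent: (1.5 − (-2.20)) = 3.7000
1/(1 + e^{-3.7000}) = 0.9759
P = 0.9759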